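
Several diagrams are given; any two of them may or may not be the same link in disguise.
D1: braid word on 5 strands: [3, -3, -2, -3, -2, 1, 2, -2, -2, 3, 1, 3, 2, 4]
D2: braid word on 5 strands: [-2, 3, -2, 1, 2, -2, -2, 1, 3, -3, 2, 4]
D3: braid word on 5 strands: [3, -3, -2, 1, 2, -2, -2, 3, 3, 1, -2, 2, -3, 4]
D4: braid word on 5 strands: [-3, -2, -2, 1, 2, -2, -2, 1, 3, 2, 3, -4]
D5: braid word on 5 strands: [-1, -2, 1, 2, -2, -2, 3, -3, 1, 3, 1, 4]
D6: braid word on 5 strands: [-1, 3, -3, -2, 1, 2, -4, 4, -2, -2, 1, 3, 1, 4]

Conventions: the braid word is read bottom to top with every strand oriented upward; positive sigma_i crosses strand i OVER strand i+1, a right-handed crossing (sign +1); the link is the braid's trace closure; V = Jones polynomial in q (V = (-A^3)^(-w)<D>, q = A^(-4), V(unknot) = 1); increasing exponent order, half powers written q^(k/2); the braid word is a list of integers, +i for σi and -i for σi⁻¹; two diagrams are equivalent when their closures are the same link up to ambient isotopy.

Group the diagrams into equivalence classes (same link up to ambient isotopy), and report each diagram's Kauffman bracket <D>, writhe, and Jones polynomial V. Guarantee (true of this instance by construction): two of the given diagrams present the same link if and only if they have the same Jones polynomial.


classes: {D1, D2, D3, D4, D5, D6}
V(D1) = q^-2 - q^-1 + 1 - q + q^2  [14 crossings, <D> = A^-2 - A^2 + A^6 - A^10 + A^14, w = +2]
V(D2) = q^-2 - q^-1 + 1 - q + q^2  (w +2, c 12, <D> = A^-2 - A^2 + A^6 - A^10 + A^14)
D3 (bracket A^-2 - A^2 + A^6 - A^10 + A^14; 14 crossings at w = +2): V = q^-2 - q^-1 + 1 - q + q^2
V(D4) = q^-2 - q^-1 + 1 - q + q^2  (w 0, c 12, <D> = A^-8 - A^-4 + 1 - A^4 + A^8)
D5 (bracket A^-2 - A^2 + A^6 - A^10 + A^14; 12 crossings at w = +2): V = q^-2 - q^-1 + 1 - q + q^2
V(D6) = q^-2 - q^-1 + 1 - q + q^2  [14 crossings, <D> = A^-2 - A^2 + A^6 - A^10 + A^14, w = +2]
note: one V(q) for all 6 diagrams — one class (guaranteed)


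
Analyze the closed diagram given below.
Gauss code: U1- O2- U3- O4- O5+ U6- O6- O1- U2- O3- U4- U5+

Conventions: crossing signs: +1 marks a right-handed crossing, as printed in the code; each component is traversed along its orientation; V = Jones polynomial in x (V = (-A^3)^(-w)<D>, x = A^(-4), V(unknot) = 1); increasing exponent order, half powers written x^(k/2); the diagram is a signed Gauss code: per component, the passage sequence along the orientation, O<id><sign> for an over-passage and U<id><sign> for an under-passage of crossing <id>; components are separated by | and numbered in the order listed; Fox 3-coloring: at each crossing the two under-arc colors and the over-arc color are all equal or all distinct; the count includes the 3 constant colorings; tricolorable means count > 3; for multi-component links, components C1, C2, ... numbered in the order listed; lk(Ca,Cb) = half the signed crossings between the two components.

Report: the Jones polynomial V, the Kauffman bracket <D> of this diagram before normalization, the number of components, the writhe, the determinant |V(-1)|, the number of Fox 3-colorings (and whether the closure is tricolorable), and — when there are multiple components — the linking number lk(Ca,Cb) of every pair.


Jones polynomial: V(x) = -x^-4 + x^-3 + x^-1
<D> = A^-8 + 1 - A^4; writhe -4
components 1, writhe -4 (6 crossings)
3-colorings: 9 of 3^6, det 3 — tricolorable
note: det 3 = |V(-1)|; divisible by 3, so tricolorable


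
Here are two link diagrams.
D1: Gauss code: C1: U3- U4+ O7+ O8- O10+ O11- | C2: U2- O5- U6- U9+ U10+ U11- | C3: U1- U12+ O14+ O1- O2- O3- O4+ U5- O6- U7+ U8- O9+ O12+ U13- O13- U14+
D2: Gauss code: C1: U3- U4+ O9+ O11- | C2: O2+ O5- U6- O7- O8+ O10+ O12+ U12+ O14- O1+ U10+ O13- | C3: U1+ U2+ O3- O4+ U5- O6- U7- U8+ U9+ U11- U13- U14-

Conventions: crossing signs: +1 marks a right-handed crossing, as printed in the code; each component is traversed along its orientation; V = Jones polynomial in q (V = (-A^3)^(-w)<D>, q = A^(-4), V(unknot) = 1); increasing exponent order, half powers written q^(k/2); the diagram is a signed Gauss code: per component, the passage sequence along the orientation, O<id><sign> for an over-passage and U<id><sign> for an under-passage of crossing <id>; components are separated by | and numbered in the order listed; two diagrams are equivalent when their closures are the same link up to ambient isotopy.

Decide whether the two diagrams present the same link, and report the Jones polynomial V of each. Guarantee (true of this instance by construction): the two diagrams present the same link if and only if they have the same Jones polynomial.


equivalent: yes
D1 (bracket A^-6 + A^-2 + A^2 + A^6; 14 crossings at w = -2): V = q^-3 + q^-2 + q^-1 + 1
V(D2) = q^-3 + q^-2 + q^-1 + 1  (w 0, c 14, <D> = 1 + A^4 + A^8 + A^12)
key observation: Reidemeister moves carry D1 (14 crossings) to D2 (14)


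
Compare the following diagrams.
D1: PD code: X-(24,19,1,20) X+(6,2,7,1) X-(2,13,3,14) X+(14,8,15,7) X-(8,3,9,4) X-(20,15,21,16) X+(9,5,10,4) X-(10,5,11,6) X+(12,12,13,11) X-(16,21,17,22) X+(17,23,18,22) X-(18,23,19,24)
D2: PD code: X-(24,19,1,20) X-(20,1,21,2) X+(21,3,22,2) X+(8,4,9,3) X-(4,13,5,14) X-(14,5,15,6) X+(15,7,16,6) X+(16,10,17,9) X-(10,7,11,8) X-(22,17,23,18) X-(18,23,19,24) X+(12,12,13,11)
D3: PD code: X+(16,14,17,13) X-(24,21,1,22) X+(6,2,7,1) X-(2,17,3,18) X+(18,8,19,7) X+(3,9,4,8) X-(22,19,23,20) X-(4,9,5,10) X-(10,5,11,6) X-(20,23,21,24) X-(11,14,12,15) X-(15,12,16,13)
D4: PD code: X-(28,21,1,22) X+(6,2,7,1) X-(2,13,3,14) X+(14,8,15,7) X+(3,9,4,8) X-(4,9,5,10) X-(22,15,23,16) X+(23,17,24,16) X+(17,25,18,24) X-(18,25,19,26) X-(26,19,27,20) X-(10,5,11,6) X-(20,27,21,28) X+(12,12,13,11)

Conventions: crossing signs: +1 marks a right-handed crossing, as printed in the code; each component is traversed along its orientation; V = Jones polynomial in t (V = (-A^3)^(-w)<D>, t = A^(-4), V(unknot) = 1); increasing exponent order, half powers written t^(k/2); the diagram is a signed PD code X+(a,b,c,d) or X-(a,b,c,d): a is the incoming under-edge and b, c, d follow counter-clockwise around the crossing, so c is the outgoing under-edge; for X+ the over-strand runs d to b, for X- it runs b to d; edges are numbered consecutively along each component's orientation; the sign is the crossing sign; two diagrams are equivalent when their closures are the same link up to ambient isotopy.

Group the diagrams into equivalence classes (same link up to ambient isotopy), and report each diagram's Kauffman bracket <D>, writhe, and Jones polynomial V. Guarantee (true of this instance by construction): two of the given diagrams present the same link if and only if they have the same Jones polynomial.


classes: {D1, D2, D3, D4}
V(D1) = -t^-6 + 2t^-5 - 2t^-4 + 3t^-3 - 3t^-2 + 2t^-1 - 1 + t  [12 crossings, <D> = A^-10 - A^-6 + 2A^-2 - 3A^2 + 3A^6 - 2A^10 + 2A^14 - A^18, w = -2]
V(D2) = -t^-6 + 2t^-5 - 2t^-4 + 3t^-3 - 3t^-2 + 2t^-1 - 1 + t  [12 crossings, <D> = A^-10 - A^-6 + 2A^-2 - 3A^2 + 3A^6 - 2A^10 + 2A^14 - A^18, w = -2]
D3 (bracket A^-16 - A^-12 + 2A^-8 - 3A^-4 + 3 - 2A^4 + 2A^8 - A^12; 12 crossings at w = -4): V = -t^-6 + 2t^-5 - 2t^-4 + 3t^-3 - 3t^-2 + 2t^-1 - 1 + t
V(D4) = -t^-6 + 2t^-5 - 2t^-4 + 3t^-3 - 3t^-2 + 2t^-1 - 1 + t  (w -2, c 14, <D> = A^-10 - A^-6 + 2A^-2 - 3A^2 + 3A^6 - 2A^10 + 2A^14 - A^18)
note: one V(t) for all 4 diagrams — one class (guaranteed)


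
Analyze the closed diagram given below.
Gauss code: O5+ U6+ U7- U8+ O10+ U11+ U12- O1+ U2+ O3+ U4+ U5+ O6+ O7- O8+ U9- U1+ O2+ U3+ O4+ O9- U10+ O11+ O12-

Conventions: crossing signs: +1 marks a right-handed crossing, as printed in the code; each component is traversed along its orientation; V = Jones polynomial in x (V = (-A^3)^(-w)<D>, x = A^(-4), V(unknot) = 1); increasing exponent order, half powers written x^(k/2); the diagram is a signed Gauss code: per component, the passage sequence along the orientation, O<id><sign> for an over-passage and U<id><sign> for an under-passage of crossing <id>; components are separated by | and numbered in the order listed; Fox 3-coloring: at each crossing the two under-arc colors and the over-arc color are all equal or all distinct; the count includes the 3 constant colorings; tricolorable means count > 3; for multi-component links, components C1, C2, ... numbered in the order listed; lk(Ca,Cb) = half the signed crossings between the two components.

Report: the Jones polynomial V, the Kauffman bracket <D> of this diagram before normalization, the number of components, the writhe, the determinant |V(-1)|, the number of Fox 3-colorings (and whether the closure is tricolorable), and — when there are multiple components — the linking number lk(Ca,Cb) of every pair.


Jones polynomial: V(x) = x^2 - x^3 + 3x^4 - 3x^5 + 3x^6 - 3x^7 + 2x^8 - x^9
<D> = -A^-18 + 2A^-14 - 3A^-10 + 3A^-6 - 3A^-2 + 3A^2 - A^6 + A^10; writhe +6
components 1, writhe +6 (12 crossings)
3-colorings: 3 of 3^12, det 17 — not tricolorable
note: w = +6 (over 12 crossings) is diagram-only; (-A^3)^(-6) removes it from V


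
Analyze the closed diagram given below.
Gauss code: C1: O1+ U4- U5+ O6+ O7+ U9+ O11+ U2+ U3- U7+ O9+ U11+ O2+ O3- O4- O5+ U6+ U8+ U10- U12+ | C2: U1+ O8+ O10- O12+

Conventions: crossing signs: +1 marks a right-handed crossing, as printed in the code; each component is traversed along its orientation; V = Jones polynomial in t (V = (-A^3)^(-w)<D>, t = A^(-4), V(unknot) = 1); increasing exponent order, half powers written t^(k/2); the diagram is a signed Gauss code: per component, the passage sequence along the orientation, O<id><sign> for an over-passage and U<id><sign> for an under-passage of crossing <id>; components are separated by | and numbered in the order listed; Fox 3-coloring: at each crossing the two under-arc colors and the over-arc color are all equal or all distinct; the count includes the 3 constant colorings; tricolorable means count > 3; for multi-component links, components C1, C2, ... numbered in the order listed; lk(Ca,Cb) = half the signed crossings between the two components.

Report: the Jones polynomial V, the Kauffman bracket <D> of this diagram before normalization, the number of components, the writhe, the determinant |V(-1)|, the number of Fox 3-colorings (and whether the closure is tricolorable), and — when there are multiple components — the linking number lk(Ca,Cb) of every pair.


V = -t^(3/2) - 2t^(7/2) + t^(9/2) - t^(11/2) + t^(13/2)
<D> = A^-8 - A^-4 + 1 - 2A^4 - A^12 (w = +6)
2 components over 12 crossings, w = +6
lk(C1,C2): +1
9 Fox colorings among 3^12, |V(-1)| = 6: tricolorable
why: w = +6 (over 12 crossings) is diagram-only; (-A^3)^(-6) removes it from V


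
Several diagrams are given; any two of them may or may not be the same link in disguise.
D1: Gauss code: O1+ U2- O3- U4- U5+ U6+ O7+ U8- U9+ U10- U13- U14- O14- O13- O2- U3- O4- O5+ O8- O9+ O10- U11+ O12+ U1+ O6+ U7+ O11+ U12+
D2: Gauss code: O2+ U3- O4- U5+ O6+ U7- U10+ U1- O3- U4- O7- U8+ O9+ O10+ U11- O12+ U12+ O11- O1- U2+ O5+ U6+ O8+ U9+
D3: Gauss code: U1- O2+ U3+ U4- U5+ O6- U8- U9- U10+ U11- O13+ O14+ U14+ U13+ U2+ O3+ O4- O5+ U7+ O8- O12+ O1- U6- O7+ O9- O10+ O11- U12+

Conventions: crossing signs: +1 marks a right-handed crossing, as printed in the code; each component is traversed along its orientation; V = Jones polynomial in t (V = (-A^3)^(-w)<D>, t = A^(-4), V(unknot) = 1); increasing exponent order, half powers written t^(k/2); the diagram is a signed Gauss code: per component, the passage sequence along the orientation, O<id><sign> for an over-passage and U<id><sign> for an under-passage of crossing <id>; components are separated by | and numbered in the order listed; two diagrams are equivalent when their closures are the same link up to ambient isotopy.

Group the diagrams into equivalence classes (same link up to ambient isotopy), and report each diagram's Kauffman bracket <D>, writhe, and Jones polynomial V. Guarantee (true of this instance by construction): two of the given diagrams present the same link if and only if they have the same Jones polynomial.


equivalence classes: {D1, D2} | {D3}
D1 (bracket -A^-24 + 2A^-20 - 4A^-16 + 5A^-12 - 4A^-8 + 5A^-4 - 3 + 2A^4 - A^8; 14 crossings at w = 0): V = -t^-2 + 2t^-1 - 3 + 5t - 4t^2 + 5t^3 - 4t^4 + 2t^5 - t^6
D2 (bracket -A^-18 + 2A^-14 - 4A^-10 + 5A^-6 - 4A^-2 + 5A^2 - 3A^6 + 2A^10 - A^14; 12 crossings at w = +2): V = -t^-2 + 2t^-1 - 3 + 5t - 4t^2 + 5t^3 - 4t^4 + 2t^5 - t^6
D3 (bracket A^-2 - A^2 + A^6 - A^10 + A^14; 14 crossings at w = +2): V = t^-2 - t^-1 + 1 - t + t^2
key observation: comparing 3 Jones polynomials yields 2 groups


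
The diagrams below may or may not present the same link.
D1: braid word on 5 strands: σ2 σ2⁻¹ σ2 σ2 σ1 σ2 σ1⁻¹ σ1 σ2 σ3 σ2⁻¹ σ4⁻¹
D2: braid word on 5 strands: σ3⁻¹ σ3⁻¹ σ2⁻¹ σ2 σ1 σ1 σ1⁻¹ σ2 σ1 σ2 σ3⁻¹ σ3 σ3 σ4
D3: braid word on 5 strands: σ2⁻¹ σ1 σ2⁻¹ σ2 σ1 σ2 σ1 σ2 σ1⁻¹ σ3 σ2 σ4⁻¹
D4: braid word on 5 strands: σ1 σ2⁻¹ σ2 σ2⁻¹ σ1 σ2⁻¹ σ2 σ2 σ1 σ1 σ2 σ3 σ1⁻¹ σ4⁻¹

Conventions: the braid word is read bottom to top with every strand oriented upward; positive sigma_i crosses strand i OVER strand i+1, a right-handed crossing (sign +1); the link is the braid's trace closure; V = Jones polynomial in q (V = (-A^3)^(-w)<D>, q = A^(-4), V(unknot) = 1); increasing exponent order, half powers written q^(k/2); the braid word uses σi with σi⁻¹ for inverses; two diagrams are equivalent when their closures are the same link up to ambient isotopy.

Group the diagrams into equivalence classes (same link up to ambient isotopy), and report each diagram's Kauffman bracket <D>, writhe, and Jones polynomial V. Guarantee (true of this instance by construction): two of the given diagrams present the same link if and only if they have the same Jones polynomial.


grouping into links: {D1, D2, D3, D4}
V(D1) = q + q^3 - q^4  (w +4, c 12, <D> = -A^-4 + 1 + A^8)
D2 (bracket -A^-4 + 1 + A^8; 14 crossings at w = +4): V = q + q^3 - q^4
V(D3) = q + q^3 - q^4  (w +4, c 12, <D> = -A^-4 + 1 + A^8)
D4 (bracket -A^-4 + 1 + A^8; 14 crossings at w = +4): V = q + q^3 - q^4
key observation: all 4 diagrams share one V(q), hence one class


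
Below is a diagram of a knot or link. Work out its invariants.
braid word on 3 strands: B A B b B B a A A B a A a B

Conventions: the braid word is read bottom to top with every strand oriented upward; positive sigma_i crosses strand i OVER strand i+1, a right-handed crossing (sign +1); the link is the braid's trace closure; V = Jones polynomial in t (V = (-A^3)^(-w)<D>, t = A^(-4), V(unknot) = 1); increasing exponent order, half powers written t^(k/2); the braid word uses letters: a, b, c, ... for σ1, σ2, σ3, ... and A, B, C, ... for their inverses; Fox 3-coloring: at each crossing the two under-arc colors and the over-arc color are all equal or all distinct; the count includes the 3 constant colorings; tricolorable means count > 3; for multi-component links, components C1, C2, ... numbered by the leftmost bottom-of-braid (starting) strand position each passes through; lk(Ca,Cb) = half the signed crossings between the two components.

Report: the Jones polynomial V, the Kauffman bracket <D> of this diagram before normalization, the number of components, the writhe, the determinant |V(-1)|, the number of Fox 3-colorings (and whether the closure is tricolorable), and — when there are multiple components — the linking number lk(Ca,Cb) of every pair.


V = -t^-7 + t^-6 - t^-5 + t^-4 + t^-2
<D> = A^-10 + A^-2 - A^2 + A^6 - A^10 (w = -6)
1 component over 14 crossings, w = -6
3 Fox colorings among 3^14, |V(-1)| = 5: not tricolorable
why: w = -6 (over 14 crossings) is diagram-only; (-A^3)^(6) removes it from V


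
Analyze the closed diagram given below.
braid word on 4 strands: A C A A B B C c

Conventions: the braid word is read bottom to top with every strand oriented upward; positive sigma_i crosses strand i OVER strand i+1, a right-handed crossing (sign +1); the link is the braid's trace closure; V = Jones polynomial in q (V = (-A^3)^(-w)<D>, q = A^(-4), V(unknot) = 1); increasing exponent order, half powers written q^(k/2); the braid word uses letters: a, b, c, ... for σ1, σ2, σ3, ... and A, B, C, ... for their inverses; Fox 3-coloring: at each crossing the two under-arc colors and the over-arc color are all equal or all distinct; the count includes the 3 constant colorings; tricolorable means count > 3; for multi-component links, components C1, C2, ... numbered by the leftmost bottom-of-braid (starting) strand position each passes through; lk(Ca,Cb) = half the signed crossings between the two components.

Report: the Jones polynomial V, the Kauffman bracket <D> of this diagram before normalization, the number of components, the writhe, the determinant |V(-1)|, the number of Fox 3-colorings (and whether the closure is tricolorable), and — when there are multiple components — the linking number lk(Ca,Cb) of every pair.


Jones polynomial: V(q) = q^(-13/2) - q^(-11/2) + q^(-9/2) - 2q^(-7/2) - q^(-3/2)
<D> = -A^-12 - 2A^-4 + 1 - A^4 + A^8; writhe -6
components 2, writhe -6 (8 crossings)
linking number lk(C1,C2) = -1
3-colorings: 9 of 3^8, det 6 — tricolorable
note: the word shrinks to σ1⁻¹ σ3⁻¹ σ1⁻¹ σ1⁻¹ σ2⁻¹ σ2⁻¹ after cancelling


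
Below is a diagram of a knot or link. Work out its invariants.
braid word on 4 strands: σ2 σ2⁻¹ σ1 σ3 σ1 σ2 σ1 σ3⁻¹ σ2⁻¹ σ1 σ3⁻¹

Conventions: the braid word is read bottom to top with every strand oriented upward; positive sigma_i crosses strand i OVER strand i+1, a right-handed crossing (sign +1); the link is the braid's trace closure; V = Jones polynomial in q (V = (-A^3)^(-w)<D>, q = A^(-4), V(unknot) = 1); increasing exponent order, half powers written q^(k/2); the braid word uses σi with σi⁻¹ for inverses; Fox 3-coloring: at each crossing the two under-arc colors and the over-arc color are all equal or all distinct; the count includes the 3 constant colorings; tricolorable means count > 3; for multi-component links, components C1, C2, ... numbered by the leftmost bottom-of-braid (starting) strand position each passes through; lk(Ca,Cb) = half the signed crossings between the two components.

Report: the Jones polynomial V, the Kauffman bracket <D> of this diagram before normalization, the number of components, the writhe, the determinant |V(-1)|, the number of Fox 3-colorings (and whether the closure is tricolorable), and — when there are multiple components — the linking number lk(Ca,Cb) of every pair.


V(q) = q + q^3 - q^4
bracket: A^-7 - A^-3 - A^5, w = +3
1 component, writhe +3, over 11 crossings
det 3, colorings 9 of 3^11 — tricolorable
observation: |V(-1)| = 3: so tricolorable, since 3 divides 3


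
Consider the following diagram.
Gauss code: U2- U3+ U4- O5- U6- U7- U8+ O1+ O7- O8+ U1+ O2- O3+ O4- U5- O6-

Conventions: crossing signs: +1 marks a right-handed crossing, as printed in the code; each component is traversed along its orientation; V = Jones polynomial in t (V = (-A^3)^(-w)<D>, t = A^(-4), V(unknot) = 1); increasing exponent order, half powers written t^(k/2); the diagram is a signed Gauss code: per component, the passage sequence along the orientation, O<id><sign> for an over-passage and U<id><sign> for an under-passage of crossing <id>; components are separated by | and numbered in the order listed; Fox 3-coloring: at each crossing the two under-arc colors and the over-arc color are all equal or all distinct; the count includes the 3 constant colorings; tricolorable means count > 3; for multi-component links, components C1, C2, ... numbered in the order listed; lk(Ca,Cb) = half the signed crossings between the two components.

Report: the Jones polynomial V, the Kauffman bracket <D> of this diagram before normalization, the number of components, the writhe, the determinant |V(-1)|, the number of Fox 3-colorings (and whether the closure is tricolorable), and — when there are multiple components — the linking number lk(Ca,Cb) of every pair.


V(t) = -t^-4 + t^-3 + t^-1
bracket: A^-2 + A^6 - A^10, w = -2
1 component, writhe -2, over 8 crossings
det 3, colorings 9 of 3^8 — tricolorable
observation: w = -2 shifts under R1 moves; the (-A^3)^(2) factor cancels that in V


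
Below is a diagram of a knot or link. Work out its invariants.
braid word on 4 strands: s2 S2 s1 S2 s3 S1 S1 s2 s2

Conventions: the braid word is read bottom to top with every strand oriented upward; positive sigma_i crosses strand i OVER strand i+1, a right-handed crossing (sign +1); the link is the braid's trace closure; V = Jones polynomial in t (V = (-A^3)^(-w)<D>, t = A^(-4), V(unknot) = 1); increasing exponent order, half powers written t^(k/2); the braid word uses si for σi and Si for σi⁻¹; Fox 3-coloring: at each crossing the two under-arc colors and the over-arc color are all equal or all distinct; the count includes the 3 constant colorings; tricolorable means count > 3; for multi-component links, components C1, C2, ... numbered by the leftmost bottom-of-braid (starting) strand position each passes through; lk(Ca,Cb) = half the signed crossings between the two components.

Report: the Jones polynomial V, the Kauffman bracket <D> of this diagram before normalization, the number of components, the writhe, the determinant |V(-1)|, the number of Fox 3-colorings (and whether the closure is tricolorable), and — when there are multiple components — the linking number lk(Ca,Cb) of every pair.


Jones polynomial: V(t) = t^-2 - t^-1 + 1 - t + t^2
<D> = -A^-5 + A^-1 - A^3 + A^7 - A^11; writhe +1
components 1, writhe +1 (9 crossings)
3-colorings: 3 of 3^9, det 5 — not tricolorable
note: inverse pairs cancel, leaving σ1 σ2⁻¹ σ3 σ1⁻¹ σ1⁻¹ σ2 σ2


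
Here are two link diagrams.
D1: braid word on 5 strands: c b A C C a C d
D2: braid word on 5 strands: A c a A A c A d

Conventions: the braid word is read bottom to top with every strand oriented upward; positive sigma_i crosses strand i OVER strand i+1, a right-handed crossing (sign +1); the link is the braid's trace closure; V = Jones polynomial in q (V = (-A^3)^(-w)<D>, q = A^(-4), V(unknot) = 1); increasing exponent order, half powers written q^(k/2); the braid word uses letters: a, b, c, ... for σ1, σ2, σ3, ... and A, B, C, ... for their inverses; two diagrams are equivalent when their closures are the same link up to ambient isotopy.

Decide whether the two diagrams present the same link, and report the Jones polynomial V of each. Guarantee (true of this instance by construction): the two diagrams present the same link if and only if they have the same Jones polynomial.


same link: no
V(D1) = q^-3 + q^-2 + q^-1 + 1  [8 crossings, <D> = 1 + A^4 + A^8 + A^12, w = 0]
V(D2) = -q^-4 + q^-1 + 2 + q + q^2  [8 crossings, <D> = A^-8 + A^-4 + 2 + A^4 - A^16, w = 0]
insight: 2 classes among 2 diagrams; unequal V(q) rules out equality


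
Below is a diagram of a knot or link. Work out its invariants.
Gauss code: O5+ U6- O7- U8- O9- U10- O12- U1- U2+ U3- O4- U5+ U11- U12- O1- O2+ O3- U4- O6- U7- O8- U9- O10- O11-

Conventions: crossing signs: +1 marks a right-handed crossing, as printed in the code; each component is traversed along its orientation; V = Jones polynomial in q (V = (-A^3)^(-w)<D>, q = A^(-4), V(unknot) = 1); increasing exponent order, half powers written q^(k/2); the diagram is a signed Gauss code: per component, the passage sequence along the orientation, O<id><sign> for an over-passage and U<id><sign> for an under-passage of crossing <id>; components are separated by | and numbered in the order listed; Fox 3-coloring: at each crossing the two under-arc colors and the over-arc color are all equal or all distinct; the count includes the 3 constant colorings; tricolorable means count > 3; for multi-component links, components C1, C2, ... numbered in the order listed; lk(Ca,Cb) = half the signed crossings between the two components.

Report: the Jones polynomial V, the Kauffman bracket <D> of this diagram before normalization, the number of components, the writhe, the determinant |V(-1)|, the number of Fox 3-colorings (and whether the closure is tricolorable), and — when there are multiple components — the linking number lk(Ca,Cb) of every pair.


V(q) = q^-11 - 2q^-10 + 2q^-9 - 3q^-8 + 2q^-7 - 2q^-6 + 2q^-5 + q^-3
bracket: A^-12 + 2A^-4 - 2 + 2A^4 - 3A^8 + 2A^12 - 2A^16 + A^20, w = -8
1 component, writhe -8, over 12 crossings
det 15, colorings 9 of 3^12 — tricolorable
observation: w = -8 shifts under R1 moves; the (-A^3)^(8) factor cancels that in V


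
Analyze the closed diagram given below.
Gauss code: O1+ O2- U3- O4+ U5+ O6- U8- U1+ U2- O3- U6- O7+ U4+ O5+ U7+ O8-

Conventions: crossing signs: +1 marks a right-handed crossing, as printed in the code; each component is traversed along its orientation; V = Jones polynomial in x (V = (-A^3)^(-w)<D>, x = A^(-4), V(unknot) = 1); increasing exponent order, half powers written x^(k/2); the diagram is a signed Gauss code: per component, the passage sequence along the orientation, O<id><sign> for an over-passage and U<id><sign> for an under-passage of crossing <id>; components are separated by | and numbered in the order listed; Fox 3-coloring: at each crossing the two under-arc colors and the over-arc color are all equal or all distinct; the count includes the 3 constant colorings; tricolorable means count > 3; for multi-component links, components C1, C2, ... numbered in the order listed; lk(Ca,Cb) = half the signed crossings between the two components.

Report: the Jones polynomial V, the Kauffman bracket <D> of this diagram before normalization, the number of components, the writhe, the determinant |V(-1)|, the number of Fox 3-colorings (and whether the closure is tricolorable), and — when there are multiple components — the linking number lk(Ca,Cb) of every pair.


Jones polynomial: V(x) = -x^-3 + 2x^-2 - 2x^-1 + 3 - 2x + 2x^2 - x^3
<D> = -A^-12 + 2A^-8 - 2A^-4 + 3 - 2A^4 + 2A^8 - A^12; writhe 0
components 1, writhe 0 (8 crossings)
3-colorings: 3 of 3^8, det 13 — not tricolorable
note: det 13 = |V(-1)|; not divisible by 3, so not tricolorable


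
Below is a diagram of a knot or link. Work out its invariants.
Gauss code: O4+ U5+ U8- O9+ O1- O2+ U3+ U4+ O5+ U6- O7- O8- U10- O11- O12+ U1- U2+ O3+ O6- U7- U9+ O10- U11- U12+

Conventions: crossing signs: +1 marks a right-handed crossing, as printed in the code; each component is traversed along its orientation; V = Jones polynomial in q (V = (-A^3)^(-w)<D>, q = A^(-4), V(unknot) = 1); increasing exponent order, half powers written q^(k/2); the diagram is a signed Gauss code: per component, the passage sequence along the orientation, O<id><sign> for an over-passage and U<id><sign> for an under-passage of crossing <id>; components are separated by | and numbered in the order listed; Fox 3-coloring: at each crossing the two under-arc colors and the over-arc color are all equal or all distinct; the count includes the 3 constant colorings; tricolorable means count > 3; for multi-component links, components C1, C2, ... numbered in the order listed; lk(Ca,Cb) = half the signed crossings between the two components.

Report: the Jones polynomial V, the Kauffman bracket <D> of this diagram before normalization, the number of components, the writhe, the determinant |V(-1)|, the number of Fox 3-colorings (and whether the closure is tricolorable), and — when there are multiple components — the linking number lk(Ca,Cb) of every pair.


Jones polynomial: V(q) = -q^-3 + 2q^-2 - 2q^-1 + 3 - 2q + 2q^2 - q^3
<D> = -A^-12 + 2A^-8 - 2A^-4 + 3 - 2A^4 + 2A^8 - A^12; writhe 0
components 1, writhe 0 (12 crossings)
3-colorings: 3 of 3^12, det 13 — not tricolorable
note: V spans 6 powers of q: at least 6 crossings in any diagram


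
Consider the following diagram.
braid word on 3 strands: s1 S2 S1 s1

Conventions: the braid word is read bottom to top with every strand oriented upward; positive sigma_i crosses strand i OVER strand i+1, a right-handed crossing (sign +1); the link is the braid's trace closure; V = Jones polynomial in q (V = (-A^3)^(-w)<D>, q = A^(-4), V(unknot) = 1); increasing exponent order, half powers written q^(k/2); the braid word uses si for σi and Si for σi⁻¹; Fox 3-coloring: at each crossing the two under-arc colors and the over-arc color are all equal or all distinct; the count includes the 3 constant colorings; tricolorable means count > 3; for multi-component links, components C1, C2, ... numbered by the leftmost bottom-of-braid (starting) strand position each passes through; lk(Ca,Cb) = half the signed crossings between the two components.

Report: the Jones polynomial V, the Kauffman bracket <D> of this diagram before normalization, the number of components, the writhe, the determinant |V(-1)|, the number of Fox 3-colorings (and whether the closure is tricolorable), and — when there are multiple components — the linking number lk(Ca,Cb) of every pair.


V = 1
<D> = 1 (w = 0)
1 component over 4 crossings, w = 0
3 Fox colorings among 3^4, |V(-1)| = 1: not tricolorable
why: det 1 = |V(-1)|; not divisible by 3, so not tricolorable


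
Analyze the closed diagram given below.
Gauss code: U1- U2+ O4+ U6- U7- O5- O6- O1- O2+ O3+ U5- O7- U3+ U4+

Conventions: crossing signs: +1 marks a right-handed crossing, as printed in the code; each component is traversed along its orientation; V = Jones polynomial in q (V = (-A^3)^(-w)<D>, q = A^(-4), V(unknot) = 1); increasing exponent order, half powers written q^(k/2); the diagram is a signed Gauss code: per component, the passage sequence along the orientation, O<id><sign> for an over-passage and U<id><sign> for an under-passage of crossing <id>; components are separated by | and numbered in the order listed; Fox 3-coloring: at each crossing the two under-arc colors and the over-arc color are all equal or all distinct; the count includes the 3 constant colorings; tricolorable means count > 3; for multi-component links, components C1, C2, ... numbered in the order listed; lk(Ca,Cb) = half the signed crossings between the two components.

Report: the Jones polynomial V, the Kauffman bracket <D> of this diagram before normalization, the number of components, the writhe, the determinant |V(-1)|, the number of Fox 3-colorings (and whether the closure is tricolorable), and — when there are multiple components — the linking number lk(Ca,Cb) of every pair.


V(q) = 1
bracket: -A^-3, w = -1
1 component, writhe -1, over 7 crossings
det 1, colorings 3 of 3^7 — not tricolorable
observation: w = -1 (over 7 crossings) is diagram-only; (-A^3)^(1) removes it from V


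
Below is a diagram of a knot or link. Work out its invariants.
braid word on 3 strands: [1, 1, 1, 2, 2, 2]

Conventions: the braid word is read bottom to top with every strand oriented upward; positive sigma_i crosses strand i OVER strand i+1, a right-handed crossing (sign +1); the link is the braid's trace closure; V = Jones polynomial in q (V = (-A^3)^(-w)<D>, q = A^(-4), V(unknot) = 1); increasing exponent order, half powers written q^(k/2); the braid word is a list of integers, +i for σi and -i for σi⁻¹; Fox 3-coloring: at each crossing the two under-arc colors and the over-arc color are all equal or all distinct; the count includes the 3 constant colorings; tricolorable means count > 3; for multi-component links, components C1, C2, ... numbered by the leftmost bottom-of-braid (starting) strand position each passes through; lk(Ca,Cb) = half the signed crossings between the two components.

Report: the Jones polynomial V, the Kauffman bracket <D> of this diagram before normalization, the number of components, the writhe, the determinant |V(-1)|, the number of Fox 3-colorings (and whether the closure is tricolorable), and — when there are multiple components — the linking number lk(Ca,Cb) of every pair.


Jones polynomial: V(q) = q^2 + 2q^4 - 2q^5 + q^6 - 2q^7 + q^8
<D> = A^-14 - 2A^-10 + A^-6 - 2A^-2 + 2A^2 + A^10; writhe +6
components 1, writhe +6 (6 crossings)
3-colorings: 27 of 3^6, det 9 — tricolorable
note: det 9 = |V(-1)|; divisible by 3, so tricolorable


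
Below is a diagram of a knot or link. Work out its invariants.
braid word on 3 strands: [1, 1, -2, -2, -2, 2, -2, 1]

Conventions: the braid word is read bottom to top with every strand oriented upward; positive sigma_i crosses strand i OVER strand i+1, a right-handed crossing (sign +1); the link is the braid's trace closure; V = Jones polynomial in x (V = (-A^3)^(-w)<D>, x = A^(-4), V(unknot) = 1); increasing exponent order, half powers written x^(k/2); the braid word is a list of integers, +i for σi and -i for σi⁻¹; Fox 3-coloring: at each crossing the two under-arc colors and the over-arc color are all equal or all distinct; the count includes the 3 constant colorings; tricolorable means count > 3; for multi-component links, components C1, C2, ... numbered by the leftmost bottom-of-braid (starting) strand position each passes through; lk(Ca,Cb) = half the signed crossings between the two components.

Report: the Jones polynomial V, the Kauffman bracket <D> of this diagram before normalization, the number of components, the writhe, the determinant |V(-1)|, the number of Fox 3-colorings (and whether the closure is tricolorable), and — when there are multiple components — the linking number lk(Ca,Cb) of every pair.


V = -x^-3 + x^-2 - x^-1 + 3 - x + x^2 - x^3
<D> = -A^-12 + A^-8 - A^-4 + 3 - A^4 + A^8 - A^12 (w = 0)
1 component over 8 crossings, w = 0
27 Fox colorings among 3^8, |V(-1)| = 9: tricolorable
why: |V(-1)| = 9: so tricolorable, since 3 divides 9


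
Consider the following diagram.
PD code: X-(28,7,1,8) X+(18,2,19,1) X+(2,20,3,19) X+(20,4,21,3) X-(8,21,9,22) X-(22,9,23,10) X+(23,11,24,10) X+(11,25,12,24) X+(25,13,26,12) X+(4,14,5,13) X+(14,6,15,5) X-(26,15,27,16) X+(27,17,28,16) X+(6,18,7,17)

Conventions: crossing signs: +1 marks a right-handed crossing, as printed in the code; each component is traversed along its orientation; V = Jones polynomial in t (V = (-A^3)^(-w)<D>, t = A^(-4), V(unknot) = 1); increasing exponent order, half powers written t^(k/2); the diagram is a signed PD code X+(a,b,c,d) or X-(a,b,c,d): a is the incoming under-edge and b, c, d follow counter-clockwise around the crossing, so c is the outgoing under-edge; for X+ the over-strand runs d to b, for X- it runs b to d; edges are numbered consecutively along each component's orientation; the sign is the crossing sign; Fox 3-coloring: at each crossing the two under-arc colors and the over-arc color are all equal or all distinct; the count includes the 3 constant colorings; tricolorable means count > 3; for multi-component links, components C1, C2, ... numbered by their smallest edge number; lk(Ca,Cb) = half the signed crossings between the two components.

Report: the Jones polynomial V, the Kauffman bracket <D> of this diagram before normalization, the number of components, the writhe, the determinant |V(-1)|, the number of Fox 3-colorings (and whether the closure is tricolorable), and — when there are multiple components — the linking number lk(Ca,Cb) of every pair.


V = t^2 + 2t^4 - 2t^5 + t^6 - 2t^7 + t^8
<D> = A^-14 - 2A^-10 + A^-6 - 2A^-2 + 2A^2 + A^10 (w = +6)
1 component over 14 crossings, w = +6
27 Fox colorings among 3^14, |V(-1)| = 9: tricolorable
why: det 9 = |V(-1)|; divisible by 3, so tricolorable


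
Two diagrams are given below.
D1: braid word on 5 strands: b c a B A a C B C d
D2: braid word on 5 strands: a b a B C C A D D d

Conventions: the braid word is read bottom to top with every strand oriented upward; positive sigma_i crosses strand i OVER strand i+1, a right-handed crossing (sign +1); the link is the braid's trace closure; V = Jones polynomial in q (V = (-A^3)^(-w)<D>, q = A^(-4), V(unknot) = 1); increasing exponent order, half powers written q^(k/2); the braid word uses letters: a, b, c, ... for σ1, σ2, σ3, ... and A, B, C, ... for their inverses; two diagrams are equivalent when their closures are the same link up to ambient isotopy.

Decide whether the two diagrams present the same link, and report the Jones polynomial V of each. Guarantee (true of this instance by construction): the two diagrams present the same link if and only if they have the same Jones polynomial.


equivalent: yes
D1 (bracket 1 + A^4 + A^8 + A^12; 10 crossings at w = 0): V = q^-3 + q^-2 + q^-1 + 1
D2 (bracket A^-6 + A^-2 + A^2 + A^6; 10 crossings at w = -2): V = q^-3 + q^-2 + q^-1 + 1
key observation: Markov moves rewrite D1 (10 crossings) into D2 (10)


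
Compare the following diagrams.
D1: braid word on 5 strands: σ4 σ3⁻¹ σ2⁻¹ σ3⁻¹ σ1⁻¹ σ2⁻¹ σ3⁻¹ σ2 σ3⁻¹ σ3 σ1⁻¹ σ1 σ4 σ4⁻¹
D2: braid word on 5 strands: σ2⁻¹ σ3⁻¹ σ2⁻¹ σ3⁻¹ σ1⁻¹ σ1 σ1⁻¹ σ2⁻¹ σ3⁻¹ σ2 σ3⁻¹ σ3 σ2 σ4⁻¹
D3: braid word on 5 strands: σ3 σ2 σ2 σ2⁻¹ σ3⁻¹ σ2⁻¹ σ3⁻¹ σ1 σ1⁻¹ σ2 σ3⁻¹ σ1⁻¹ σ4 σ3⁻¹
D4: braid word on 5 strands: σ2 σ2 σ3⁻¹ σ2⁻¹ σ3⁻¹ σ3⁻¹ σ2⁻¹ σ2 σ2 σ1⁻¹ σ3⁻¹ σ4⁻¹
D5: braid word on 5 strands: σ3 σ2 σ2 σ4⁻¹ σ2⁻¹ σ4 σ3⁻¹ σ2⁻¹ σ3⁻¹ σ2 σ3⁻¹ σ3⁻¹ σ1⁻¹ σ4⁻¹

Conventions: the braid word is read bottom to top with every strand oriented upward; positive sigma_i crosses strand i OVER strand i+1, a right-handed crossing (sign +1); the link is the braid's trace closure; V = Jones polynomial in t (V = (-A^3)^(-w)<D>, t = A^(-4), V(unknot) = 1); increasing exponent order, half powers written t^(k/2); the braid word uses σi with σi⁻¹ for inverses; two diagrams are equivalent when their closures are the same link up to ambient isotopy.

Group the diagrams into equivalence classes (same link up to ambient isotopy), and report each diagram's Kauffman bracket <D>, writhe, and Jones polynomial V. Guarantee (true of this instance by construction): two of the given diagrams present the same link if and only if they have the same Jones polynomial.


grouping into links: {D1, D2} | {D3, D4, D5}
V(D1) = t^-5 + 2t^-3 + t^-1  (w -4, c 14, <D> = A^-8 + 2 + A^8)
V(D2) = t^-5 + 2t^-3 + t^-1  (w -6, c 14, <D> = A^-14 + 2A^-6 + A^2)
D3 (bracket A^-6 + A^-2 + A^2 + A^6; 14 crossings at w = -2): V = t^-3 + t^-2 + t^-1 + 1
V(D4) = t^-3 + t^-2 + t^-1 + 1  (w -4, c 12, <D> = A^-12 + A^-8 + A^-4 + 1)
V(D5) = t^-3 + t^-2 + t^-1 + 1  (w -4, c 14, <D> = A^-12 + A^-8 + A^-4 + 1)
why: V(t) takes 2 values over 5 diagrams, fixing the grouping


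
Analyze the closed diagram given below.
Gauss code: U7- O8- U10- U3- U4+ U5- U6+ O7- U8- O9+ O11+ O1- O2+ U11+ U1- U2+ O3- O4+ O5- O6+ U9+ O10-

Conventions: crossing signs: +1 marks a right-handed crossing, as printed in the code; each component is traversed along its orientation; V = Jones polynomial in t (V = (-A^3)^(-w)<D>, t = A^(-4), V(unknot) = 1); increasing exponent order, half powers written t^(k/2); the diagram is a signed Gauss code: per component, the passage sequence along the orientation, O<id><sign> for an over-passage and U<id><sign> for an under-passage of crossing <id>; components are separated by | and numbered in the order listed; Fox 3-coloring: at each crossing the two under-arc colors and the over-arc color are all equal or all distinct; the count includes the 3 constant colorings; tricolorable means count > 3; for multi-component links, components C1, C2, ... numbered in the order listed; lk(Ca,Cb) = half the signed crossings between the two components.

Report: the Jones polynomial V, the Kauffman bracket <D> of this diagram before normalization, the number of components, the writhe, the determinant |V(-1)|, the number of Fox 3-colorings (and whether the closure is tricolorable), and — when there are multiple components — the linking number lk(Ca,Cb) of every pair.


V(t) = -t^-4 + t^-3 + t^-1
bracket: -A - A^9 + A^13, w = -1
1 component, writhe -1, over 11 crossings
det 3, colorings 9 of 3^11 — tricolorable
observation: the span of V is 3, forcing >= 3 crossings in any diagram


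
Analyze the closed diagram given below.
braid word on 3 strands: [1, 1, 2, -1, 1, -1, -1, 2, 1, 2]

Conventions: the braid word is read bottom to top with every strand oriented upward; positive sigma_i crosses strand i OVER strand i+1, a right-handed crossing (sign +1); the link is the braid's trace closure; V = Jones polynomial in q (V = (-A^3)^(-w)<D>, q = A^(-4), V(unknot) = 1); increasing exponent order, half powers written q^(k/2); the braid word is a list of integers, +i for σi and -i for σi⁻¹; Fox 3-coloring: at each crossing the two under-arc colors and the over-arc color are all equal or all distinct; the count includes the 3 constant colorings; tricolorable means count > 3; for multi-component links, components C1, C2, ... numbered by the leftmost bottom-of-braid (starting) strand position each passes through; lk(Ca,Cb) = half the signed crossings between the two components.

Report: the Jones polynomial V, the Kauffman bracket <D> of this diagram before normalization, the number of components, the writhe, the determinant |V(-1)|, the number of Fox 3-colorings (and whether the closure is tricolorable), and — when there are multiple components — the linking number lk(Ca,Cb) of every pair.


V(q) = q - q^2 + 2q^3 - q^4 + q^5 - q^6
bracket: -A^-12 + A^-8 - A^-4 + 2 - A^4 + A^8, w = +4
1 component, writhe +4, over 10 crossings
det 7, colorings 3 of 3^10 — not tricolorable
observation: |V(-1)| = 7: so not tricolorable, since 3 does not divide 7
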